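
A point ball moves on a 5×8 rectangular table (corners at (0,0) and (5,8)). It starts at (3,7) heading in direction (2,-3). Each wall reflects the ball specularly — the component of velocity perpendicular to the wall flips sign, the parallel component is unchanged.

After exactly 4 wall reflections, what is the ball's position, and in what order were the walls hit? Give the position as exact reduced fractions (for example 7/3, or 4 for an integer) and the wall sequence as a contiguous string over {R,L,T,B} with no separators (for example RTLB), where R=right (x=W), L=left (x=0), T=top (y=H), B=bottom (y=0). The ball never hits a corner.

Final position: (3,8)
Wall sequence: RBLT

1. t=1 → R at (5,4); v=(-2,-3)
2. t=4/3 → B at (7/3,0); v=(-2,3)
3. t=7/6 → L at (0,7/2); v=(2,3)
4. t=3/2 → T at (3,8); v=(2,-3)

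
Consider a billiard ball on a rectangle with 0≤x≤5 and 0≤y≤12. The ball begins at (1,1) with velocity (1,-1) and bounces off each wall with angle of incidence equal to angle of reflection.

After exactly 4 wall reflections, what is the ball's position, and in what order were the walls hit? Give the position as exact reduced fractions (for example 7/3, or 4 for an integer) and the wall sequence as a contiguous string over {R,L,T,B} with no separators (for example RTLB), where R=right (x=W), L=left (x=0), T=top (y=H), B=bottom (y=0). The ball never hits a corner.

Final position: (4,12)
Wall sequence: BRLT

1. t=1 → B at (2,0); v=(1,1)
2. t=3 → R at (5,3); v=(-1,1)
3. t=5 → L at (0,8); v=(1,1)
4. t=4 → T at (4,12); v=(1,-1)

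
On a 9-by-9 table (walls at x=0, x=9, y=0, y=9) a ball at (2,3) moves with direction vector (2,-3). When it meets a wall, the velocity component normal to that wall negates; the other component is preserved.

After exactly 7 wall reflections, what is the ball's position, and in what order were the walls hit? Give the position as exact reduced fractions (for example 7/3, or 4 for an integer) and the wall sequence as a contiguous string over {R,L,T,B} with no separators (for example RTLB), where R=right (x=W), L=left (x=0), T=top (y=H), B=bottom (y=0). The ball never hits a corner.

1. t=1 → B at (4,0); v=(2,3)
2. t=5/2 → R at (9,15/2); v=(-2,3)
3. t=1/2 → T at (8,9); v=(-2,-3)
4. t=3 → B at (2,0); v=(-2,3)
5. t=1 → L at (0,3); v=(2,3)
6. t=2 → T at (4,9); v=(2,-3)
7. t=5/2 → R at (9,3/2); v=(-2,-3)

Final position: (9,3/2)
Wall sequence: BRTBLTR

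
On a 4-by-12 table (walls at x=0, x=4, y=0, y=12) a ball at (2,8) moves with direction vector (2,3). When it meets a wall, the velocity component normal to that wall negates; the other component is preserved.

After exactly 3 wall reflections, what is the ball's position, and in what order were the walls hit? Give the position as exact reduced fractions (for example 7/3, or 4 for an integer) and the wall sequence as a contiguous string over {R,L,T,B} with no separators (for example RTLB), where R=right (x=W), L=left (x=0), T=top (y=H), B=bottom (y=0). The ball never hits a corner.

Final position: (0,7)
Wall sequence: RTL

1. t=1 → R at (4,11); v=(-2,3)
2. t=1/3 → T at (10/3,12); v=(-2,-3)
3. t=5/3 → L at (0,7); v=(2,-3)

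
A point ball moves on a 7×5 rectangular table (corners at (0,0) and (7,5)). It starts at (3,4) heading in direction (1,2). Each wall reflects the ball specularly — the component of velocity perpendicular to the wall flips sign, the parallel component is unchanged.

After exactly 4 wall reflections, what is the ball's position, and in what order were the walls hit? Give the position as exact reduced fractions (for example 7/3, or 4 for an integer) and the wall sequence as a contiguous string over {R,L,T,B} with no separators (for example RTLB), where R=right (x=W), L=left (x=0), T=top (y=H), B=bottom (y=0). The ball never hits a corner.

1. t=1/2 → T at (7/2,5); v=(1,-2)
2. t=5/2 → B at (6,0); v=(1,2)
3. t=1 → R at (7,2); v=(-1,2)
4. t=3/2 → T at (11/2,5); v=(-1,-2)

Final position: (11/2,5)
Wall sequence: TBRT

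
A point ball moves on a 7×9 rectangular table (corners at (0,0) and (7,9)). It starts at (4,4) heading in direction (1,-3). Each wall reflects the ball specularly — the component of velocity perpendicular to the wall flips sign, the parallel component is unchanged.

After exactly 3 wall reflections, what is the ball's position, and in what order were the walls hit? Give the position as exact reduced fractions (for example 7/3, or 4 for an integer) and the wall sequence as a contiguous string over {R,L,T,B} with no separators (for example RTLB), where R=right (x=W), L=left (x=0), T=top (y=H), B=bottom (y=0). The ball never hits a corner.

1. t=4/3 → B at (16/3,0); v=(1,3)
2. t=5/3 → R at (7,5); v=(-1,3)
3. t=4/3 → T at (17/3,9); v=(-1,-3)

Final position: (17/3,9)
Wall sequence: BRT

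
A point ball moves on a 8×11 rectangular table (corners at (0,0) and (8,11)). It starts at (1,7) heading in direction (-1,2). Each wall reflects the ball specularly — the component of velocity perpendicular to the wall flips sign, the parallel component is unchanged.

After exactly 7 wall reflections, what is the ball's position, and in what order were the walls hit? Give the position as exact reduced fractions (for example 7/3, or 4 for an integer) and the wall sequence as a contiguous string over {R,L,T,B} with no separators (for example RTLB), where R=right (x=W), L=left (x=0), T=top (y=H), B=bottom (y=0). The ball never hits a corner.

Final position: (3/2,0)
Wall sequence: LTBRTLB

1. t=1 → L at (0,9); v=(1,2)
2. t=1 → T at (1,11); v=(1,-2)
3. t=11/2 → B at (13/2,0); v=(1,2)
4. t=3/2 → R at (8,3); v=(-1,2)
5. t=4 → T at (4,11); v=(-1,-2)
6. t=4 → L at (0,3); v=(1,-2)
7. t=3/2 → B at (3/2,0); v=(1,2)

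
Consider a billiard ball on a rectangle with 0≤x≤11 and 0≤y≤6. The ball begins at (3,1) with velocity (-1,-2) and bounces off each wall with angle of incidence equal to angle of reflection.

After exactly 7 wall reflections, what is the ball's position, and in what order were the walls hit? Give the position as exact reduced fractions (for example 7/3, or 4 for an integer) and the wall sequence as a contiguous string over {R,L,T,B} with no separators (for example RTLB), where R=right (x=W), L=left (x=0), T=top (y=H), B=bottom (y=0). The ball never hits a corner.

1. t=1/2 → B at (5/2,0); v=(-1,2)
2. t=5/2 → L at (0,5); v=(1,2)
3. t=1/2 → T at (1/2,6); v=(1,-2)
4. t=3 → B at (7/2,0); v=(1,2)
5. t=3 → T at (13/2,6); v=(1,-2)
6. t=3 → B at (19/2,0); v=(1,2)
7. t=3/2 → R at (11,3); v=(-1,2)

Final position: (11,3)
Wall sequence: BLTBTBR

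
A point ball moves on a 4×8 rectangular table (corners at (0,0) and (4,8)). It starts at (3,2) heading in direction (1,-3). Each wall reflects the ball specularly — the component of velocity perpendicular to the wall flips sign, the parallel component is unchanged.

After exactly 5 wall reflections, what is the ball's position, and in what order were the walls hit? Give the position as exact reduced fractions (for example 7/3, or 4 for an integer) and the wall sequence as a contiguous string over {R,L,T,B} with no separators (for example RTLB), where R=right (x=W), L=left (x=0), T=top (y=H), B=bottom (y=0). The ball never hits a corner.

Final position: (1,0)
Wall sequence: BRTLB

1. t=2/3 → B at (11/3,0); v=(1,3)
2. t=1/3 → R at (4,1); v=(-1,3)
3. t=7/3 → T at (5/3,8); v=(-1,-3)
4. t=5/3 → L at (0,3); v=(1,-3)
5. t=1 → B at (1,0); v=(1,3)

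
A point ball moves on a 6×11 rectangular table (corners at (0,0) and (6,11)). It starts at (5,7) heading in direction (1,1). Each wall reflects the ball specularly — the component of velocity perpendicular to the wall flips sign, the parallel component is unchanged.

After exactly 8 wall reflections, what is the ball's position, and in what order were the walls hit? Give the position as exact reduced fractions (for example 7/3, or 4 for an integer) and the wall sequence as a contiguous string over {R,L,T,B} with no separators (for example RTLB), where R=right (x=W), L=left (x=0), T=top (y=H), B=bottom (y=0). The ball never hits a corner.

Final position: (5,11)
Wall sequence: RTLRBLRT

1. t=1 → R at (6,8); v=(-1,1)
2. t=3 → T at (3,11); v=(-1,-1)
3. t=3 → L at (0,8); v=(1,-1)
4. t=6 → R at (6,2); v=(-1,-1)
5. t=2 → B at (4,0); v=(-1,1)
6. t=4 → L at (0,4); v=(1,1)
7. t=6 → R at (6,10); v=(-1,1)
8. t=1 → T at (5,11); v=(-1,-1)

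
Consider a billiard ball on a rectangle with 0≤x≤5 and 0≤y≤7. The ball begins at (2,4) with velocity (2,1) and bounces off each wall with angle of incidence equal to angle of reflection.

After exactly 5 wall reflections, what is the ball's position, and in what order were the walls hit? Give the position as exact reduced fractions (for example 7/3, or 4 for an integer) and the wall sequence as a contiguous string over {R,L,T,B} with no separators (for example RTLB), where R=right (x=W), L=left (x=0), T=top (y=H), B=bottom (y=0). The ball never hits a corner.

Final position: (0,1)
Wall sequence: RTLRL

1. t=3/2 → R at (5,11/2); v=(-2,1)
2. t=3/2 → T at (2,7); v=(-2,-1)
3. t=1 → L at (0,6); v=(2,-1)
4. t=5/2 → R at (5,7/2); v=(-2,-1)
5. t=5/2 → L at (0,1); v=(2,-1)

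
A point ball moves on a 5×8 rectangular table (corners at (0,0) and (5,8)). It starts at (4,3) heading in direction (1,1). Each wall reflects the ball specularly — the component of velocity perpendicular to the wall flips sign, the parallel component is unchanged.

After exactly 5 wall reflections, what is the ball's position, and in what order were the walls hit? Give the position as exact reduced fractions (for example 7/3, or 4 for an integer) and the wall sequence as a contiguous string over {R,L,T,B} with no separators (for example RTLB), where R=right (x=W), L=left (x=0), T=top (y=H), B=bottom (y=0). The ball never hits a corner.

Final position: (3,0)
Wall sequence: RTLRB

1. t=1 → R at (5,4); v=(-1,1)
2. t=4 → T at (1,8); v=(-1,-1)
3. t=1 → L at (0,7); v=(1,-1)
4. t=5 → R at (5,2); v=(-1,-1)
5. t=2 → B at (3,0); v=(-1,1)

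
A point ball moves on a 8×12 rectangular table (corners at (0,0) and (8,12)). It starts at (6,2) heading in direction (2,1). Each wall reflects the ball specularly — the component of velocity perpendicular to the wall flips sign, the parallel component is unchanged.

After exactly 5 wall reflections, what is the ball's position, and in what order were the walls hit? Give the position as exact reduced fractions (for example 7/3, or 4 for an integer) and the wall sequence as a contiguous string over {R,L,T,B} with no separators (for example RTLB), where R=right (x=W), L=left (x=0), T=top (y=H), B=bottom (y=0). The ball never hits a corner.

Final position: (0,9)
Wall sequence: RLRTL

1. t=1 → R at (8,3); v=(-2,1)
2. t=4 → L at (0,7); v=(2,1)
3. t=4 → R at (8,11); v=(-2,1)
4. t=1 → T at (6,12); v=(-2,-1)
5. t=3 → L at (0,9); v=(2,-1)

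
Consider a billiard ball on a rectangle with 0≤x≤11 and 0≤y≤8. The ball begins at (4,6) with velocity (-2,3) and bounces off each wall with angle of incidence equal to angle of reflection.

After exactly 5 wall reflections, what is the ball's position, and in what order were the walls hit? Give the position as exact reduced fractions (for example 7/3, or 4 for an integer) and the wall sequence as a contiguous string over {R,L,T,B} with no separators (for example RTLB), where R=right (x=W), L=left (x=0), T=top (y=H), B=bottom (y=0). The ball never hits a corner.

1. t=2/3 → T at (8/3,8); v=(-2,-3)
2. t=4/3 → L at (0,4); v=(2,-3)
3. t=4/3 → B at (8/3,0); v=(2,3)
4. t=8/3 → T at (8,8); v=(2,-3)
5. t=3/2 → R at (11,7/2); v=(-2,-3)

Final position: (11,7/2)
Wall sequence: TLBTR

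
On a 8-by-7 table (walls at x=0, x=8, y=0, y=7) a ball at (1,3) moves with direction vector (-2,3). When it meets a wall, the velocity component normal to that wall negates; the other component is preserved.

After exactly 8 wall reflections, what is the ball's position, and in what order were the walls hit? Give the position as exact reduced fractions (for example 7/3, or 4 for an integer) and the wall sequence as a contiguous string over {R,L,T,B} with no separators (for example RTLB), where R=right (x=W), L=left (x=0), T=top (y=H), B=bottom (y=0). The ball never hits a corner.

Final position: (13/3,7)
Wall sequence: LTBRTBLT

1. t=1/2 → L at (0,9/2); v=(2,3)
2. t=5/6 → T at (5/3,7); v=(2,-3)
3. t=7/3 → B at (19/3,0); v=(2,3)
4. t=5/6 → R at (8,5/2); v=(-2,3)
5. t=3/2 → T at (5,7); v=(-2,-3)
6. t=7/3 → B at (1/3,0); v=(-2,3)
7. t=1/6 → L at (0,1/2); v=(2,3)
8. t=13/6 → T at (13/3,7); v=(2,-3)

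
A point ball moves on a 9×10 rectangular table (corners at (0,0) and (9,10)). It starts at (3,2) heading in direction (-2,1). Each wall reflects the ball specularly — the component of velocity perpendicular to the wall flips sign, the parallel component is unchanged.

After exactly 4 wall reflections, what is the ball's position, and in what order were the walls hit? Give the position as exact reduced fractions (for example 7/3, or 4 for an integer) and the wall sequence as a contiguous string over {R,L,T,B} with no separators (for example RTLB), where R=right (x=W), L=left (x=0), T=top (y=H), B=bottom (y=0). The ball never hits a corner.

Final position: (0,15/2)
Wall sequence: LRTL

1. t=3/2 → L at (0,7/2); v=(2,1)
2. t=9/2 → R at (9,8); v=(-2,1)
3. t=2 → T at (5,10); v=(-2,-1)
4. t=5/2 → L at (0,15/2); v=(2,-1)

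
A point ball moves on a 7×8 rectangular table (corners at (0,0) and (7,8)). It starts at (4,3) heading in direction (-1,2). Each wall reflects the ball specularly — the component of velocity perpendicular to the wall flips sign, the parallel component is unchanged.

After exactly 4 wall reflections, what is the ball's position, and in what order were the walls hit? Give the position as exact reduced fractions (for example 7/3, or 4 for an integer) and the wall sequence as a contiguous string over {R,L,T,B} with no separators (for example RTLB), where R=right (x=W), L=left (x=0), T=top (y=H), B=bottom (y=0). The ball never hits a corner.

1. t=5/2 → T at (3/2,8); v=(-1,-2)
2. t=3/2 → L at (0,5); v=(1,-2)
3. t=5/2 → B at (5/2,0); v=(1,2)
4. t=4 → T at (13/2,8); v=(1,-2)

Final position: (13/2,8)
Wall sequence: TLBT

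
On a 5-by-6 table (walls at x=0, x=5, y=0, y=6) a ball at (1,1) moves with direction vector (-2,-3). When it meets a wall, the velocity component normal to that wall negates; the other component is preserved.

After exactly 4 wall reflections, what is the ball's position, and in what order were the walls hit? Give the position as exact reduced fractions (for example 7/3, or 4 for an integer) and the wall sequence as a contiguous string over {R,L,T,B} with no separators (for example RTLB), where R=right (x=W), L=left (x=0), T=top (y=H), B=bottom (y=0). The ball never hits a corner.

Final position: (5,4)
Wall sequence: BLTR

1. t=1/3 → B at (1/3,0); v=(-2,3)
2. t=1/6 → L at (0,1/2); v=(2,3)
3. t=11/6 → T at (11/3,6); v=(2,-3)
4. t=2/3 → R at (5,4); v=(-2,-3)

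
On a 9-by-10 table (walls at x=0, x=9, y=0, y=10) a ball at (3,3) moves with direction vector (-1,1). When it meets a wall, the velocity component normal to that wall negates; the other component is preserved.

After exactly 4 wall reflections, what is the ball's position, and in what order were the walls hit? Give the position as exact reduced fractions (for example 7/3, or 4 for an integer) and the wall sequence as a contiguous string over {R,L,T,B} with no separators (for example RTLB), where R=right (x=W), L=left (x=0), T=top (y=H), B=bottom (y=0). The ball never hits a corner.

Final position: (4,0)
Wall sequence: LTRB

1. t=3 → L at (0,6); v=(1,1)
2. t=4 → T at (4,10); v=(1,-1)
3. t=5 → R at (9,5); v=(-1,-1)
4. t=5 → B at (4,0); v=(-1,1)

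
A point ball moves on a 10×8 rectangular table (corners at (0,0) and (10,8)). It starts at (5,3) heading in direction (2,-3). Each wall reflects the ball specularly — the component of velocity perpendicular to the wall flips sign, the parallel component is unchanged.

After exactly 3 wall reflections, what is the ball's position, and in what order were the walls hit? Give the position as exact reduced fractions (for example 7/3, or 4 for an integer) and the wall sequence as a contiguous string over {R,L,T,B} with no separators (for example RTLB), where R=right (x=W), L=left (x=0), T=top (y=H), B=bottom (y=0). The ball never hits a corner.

Final position: (23/3,8)
Wall sequence: BRT

1. t=1 → B at (7,0); v=(2,3)
2. t=3/2 → R at (10,9/2); v=(-2,3)
3. t=7/6 → T at (23/3,8); v=(-2,-3)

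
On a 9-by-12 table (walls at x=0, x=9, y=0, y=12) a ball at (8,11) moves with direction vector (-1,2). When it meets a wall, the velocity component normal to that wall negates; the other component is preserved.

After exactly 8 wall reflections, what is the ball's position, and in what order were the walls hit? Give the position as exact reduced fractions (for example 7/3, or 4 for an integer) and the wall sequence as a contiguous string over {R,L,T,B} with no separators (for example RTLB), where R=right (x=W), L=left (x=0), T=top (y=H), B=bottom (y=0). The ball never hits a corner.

1. t=1/2 → T at (15/2,12); v=(-1,-2)
2. t=6 → B at (3/2,0); v=(-1,2)
3. t=3/2 → L at (0,3); v=(1,2)
4. t=9/2 → T at (9/2,12); v=(1,-2)
5. t=9/2 → R at (9,3); v=(-1,-2)
6. t=3/2 → B at (15/2,0); v=(-1,2)
7. t=6 → T at (3/2,12); v=(-1,-2)
8. t=3/2 → L at (0,9); v=(1,-2)

Final position: (0,9)
Wall sequence: TBLTRBTL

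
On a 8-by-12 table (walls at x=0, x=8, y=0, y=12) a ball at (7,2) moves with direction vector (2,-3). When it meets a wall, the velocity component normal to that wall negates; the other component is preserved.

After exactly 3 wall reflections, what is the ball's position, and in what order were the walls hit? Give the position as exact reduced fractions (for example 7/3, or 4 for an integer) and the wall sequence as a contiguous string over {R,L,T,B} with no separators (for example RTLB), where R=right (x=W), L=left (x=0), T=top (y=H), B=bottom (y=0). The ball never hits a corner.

1. t=1/2 → R at (8,1/2); v=(-2,-3)
2. t=1/6 → B at (23/3,0); v=(-2,3)
3. t=23/6 → L at (0,23/2); v=(2,3)

Final position: (0,23/2)
Wall sequence: RBL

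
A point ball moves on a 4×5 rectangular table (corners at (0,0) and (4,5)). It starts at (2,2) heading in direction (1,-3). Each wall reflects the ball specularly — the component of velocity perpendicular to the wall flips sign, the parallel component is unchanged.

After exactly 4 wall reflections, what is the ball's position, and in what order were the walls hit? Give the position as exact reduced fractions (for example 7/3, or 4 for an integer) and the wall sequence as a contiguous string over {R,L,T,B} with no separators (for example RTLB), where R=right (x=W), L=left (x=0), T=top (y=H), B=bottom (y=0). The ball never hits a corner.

1. t=2/3 → B at (8/3,0); v=(1,3)
2. t=4/3 → R at (4,4); v=(-1,3)
3. t=1/3 → T at (11/3,5); v=(-1,-3)
4. t=5/3 → B at (2,0); v=(-1,3)

Final position: (2,0)
Wall sequence: BRTB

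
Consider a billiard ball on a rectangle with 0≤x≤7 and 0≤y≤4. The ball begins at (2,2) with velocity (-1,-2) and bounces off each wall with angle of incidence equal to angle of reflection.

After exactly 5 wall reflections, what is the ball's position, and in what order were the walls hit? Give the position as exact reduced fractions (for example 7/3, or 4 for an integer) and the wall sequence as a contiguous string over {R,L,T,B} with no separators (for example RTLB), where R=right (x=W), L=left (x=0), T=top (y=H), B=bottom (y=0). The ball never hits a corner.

Final position: (5,4)
Wall sequence: BLTBT

1. t=1 → B at (1,0); v=(-1,2)
2. t=1 → L at (0,2); v=(1,2)
3. t=1 → T at (1,4); v=(1,-2)
4. t=2 → B at (3,0); v=(1,2)
5. t=2 → T at (5,4); v=(1,-2)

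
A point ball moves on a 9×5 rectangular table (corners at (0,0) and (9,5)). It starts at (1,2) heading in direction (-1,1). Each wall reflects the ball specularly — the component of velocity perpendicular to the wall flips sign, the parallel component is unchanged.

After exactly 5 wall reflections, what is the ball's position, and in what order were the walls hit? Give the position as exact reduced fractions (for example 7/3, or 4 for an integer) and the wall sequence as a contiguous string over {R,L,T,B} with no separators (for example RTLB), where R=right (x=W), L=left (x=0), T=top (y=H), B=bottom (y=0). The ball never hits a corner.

1. t=1 → L at (0,3); v=(1,1)
2. t=2 → T at (2,5); v=(1,-1)
3. t=5 → B at (7,0); v=(1,1)
4. t=2 → R at (9,2); v=(-1,1)
5. t=3 → T at (6,5); v=(-1,-1)

Final position: (6,5)
Wall sequence: LTBRT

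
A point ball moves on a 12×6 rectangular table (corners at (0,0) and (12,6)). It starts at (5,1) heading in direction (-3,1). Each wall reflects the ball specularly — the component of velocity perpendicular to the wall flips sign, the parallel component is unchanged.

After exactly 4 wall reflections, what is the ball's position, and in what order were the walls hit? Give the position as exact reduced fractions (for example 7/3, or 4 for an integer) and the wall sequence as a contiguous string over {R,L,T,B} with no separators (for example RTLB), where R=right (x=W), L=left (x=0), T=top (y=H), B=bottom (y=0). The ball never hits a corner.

1. t=5/3 → L at (0,8/3); v=(3,1)
2. t=10/3 → T at (10,6); v=(3,-1)
3. t=2/3 → R at (12,16/3); v=(-3,-1)
4. t=4 → L at (0,4/3); v=(3,-1)

Final position: (0,4/3)
Wall sequence: LTRL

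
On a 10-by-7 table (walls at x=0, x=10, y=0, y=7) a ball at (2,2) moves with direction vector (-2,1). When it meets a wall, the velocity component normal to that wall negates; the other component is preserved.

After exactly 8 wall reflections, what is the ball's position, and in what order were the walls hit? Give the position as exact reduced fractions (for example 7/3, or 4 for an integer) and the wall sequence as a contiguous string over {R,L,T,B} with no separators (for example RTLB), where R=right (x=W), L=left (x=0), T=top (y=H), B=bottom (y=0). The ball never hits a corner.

Final position: (0,5)
Wall sequence: LTRLBRTL

1. t=1 → L at (0,3); v=(2,1)
2. t=4 → T at (8,7); v=(2,-1)
3. t=1 → R at (10,6); v=(-2,-1)
4. t=5 → L at (0,1); v=(2,-1)
5. t=1 → B at (2,0); v=(2,1)
6. t=4 → R at (10,4); v=(-2,1)
7. t=3 → T at (4,7); v=(-2,-1)
8. t=2 → L at (0,5); v=(2,-1)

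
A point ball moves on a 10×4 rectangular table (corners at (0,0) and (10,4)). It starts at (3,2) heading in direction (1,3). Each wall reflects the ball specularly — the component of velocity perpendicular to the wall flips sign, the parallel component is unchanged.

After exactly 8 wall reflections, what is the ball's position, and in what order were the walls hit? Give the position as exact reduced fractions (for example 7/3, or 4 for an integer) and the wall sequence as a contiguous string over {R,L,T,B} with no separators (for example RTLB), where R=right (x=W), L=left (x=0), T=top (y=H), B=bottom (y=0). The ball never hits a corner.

Final position: (25/3,4)
Wall sequence: TBTBTRBT

1. t=2/3 → T at (11/3,4); v=(1,-3)
2. t=4/3 → B at (5,0); v=(1,3)
3. t=4/3 → T at (19/3,4); v=(1,-3)
4. t=4/3 → B at (23/3,0); v=(1,3)
5. t=4/3 → T at (9,4); v=(1,-3)
6. t=1 → R at (10,1); v=(-1,-3)
7. t=1/3 → B at (29/3,0); v=(-1,3)
8. t=4/3 → T at (25/3,4); v=(-1,-3)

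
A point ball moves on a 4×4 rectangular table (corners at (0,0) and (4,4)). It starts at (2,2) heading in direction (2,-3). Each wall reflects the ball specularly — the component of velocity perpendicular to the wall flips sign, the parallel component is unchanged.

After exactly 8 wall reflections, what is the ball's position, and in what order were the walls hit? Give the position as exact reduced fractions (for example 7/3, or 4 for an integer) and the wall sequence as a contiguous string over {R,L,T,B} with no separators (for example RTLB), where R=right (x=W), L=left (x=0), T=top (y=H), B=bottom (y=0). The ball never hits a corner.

1. t=2/3 → B at (10/3,0); v=(2,3)
2. t=1/3 → R at (4,1); v=(-2,3)
3. t=1 → T at (2,4); v=(-2,-3)
4. t=1 → L at (0,1); v=(2,-3)
5. t=1/3 → B at (2/3,0); v=(2,3)
6. t=4/3 → T at (10/3,4); v=(2,-3)
7. t=1/3 → R at (4,3); v=(-2,-3)
8. t=1 → B at (2,0); v=(-2,3)

Final position: (2,0)
Wall sequence: BRTLBTRB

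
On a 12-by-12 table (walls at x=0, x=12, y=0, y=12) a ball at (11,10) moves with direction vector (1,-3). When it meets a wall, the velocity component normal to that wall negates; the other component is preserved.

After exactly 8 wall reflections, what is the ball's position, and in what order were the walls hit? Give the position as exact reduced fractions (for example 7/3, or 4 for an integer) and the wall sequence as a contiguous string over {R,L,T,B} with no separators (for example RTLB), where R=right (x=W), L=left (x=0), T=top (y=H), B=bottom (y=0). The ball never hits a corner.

Final position: (31/3,12)
Wall sequence: RBTBLTBT

1. t=1 → R at (12,7); v=(-1,-3)
2. t=7/3 → B at (29/3,0); v=(-1,3)
3. t=4 → T at (17/3,12); v=(-1,-3)
4. t=4 → B at (5/3,0); v=(-1,3)
5. t=5/3 → L at (0,5); v=(1,3)
6. t=7/3 → T at (7/3,12); v=(1,-3)
7. t=4 → B at (19/3,0); v=(1,3)
8. t=4 → T at (31/3,12); v=(1,-3)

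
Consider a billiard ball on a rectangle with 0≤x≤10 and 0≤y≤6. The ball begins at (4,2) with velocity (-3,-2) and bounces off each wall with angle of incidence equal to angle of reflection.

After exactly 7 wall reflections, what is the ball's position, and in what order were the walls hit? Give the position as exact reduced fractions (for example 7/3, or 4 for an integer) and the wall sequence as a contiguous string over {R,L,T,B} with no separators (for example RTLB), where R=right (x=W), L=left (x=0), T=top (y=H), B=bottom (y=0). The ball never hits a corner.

Final position: (6,6)
Wall sequence: BLTRBLT

1. t=1 → B at (1,0); v=(-3,2)
2. t=1/3 → L at (0,2/3); v=(3,2)
3. t=8/3 → T at (8,6); v=(3,-2)
4. t=2/3 → R at (10,14/3); v=(-3,-2)
5. t=7/3 → B at (3,0); v=(-3,2)
6. t=1 → L at (0,2); v=(3,2)
7. t=2 → T at (6,6); v=(3,-2)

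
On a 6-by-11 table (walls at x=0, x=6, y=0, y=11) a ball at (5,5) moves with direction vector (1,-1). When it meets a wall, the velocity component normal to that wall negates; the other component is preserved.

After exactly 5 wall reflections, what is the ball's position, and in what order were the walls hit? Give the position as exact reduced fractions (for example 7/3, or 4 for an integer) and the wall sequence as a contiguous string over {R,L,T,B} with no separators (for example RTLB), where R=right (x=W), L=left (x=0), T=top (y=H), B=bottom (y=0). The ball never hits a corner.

Final position: (3,11)
Wall sequence: RBLRT

1. t=1 → R at (6,4); v=(-1,-1)
2. t=4 → B at (2,0); v=(-1,1)
3. t=2 → L at (0,2); v=(1,1)
4. t=6 → R at (6,8); v=(-1,1)
5. t=3 → T at (3,11); v=(-1,-1)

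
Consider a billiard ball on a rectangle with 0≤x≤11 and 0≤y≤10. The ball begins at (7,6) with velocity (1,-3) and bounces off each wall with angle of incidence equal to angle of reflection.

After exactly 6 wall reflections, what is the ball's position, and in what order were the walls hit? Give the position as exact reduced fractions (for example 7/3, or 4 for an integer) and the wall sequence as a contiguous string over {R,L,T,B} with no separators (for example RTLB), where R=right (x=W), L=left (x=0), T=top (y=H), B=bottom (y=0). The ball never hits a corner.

Final position: (0,1)
Wall sequence: BRTBTL

1. t=2 → B at (9,0); v=(1,3)
2. t=2 → R at (11,6); v=(-1,3)
3. t=4/3 → T at (29/3,10); v=(-1,-3)
4. t=10/3 → B at (19/3,0); v=(-1,3)
5. t=10/3 → T at (3,10); v=(-1,-3)
6. t=3 → L at (0,1); v=(1,-3)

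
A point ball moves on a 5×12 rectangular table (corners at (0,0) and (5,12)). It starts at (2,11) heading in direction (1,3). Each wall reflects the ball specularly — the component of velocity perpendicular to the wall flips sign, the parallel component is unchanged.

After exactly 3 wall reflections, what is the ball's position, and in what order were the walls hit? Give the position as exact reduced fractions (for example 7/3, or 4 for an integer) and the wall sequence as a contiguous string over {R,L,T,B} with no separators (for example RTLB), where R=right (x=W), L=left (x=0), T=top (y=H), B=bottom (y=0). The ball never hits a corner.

Final position: (11/3,0)
Wall sequence: TRB

1. t=1/3 → T at (7/3,12); v=(1,-3)
2. t=8/3 → R at (5,4); v=(-1,-3)
3. t=4/3 → B at (11/3,0); v=(-1,3)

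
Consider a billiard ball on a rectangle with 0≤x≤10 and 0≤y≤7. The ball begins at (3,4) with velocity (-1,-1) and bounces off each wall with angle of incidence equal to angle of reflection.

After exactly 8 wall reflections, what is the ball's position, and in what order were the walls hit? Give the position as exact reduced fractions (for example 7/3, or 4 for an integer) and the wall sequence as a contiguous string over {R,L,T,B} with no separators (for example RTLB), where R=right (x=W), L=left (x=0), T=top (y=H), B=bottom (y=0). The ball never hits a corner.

1. t=3 → L at (0,1); v=(1,-1)
2. t=1 → B at (1,0); v=(1,1)
3. t=7 → T at (8,7); v=(1,-1)
4. t=2 → R at (10,5); v=(-1,-1)
5. t=5 → B at (5,0); v=(-1,1)
6. t=5 → L at (0,5); v=(1,1)
7. t=2 → T at (2,7); v=(1,-1)
8. t=7 → B at (9,0); v=(1,1)

Final position: (9,0)
Wall sequence: LBTRBLTB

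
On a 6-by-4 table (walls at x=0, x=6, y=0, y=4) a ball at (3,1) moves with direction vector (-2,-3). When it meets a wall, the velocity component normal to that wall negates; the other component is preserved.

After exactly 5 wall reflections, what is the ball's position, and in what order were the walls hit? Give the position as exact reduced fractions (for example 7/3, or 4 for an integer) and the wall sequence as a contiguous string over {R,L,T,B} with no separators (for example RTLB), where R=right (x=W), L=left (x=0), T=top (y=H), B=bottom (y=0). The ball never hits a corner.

1. t=1/3 → B at (7/3,0); v=(-2,3)
2. t=7/6 → L at (0,7/2); v=(2,3)
3. t=1/6 → T at (1/3,4); v=(2,-3)
4. t=4/3 → B at (3,0); v=(2,3)
5. t=4/3 → T at (17/3,4); v=(2,-3)

Final position: (17/3,4)
Wall sequence: BLTBT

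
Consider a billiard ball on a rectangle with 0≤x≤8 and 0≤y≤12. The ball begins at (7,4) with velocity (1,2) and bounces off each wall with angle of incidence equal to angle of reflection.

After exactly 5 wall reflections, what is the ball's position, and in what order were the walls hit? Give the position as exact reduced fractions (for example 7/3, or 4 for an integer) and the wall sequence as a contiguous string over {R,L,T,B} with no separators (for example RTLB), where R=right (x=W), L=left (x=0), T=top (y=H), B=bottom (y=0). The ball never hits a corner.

1. t=1 → R at (8,6); v=(-1,2)
2. t=3 → T at (5,12); v=(-1,-2)
3. t=5 → L at (0,2); v=(1,-2)
4. t=1 → B at (1,0); v=(1,2)
5. t=6 → T at (7,12); v=(1,-2)

Final position: (7,12)
Wall sequence: RTLBT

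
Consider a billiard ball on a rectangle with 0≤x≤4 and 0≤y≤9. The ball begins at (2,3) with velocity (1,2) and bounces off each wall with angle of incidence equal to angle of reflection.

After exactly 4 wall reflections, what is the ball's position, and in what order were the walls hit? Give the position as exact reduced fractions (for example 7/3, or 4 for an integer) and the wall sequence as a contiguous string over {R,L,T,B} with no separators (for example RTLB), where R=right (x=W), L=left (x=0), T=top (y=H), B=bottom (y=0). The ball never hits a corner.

1. t=2 → R at (4,7); v=(-1,2)
2. t=1 → T at (3,9); v=(-1,-2)
3. t=3 → L at (0,3); v=(1,-2)
4. t=3/2 → B at (3/2,0); v=(1,2)

Final position: (3/2,0)
Wall sequence: RTLB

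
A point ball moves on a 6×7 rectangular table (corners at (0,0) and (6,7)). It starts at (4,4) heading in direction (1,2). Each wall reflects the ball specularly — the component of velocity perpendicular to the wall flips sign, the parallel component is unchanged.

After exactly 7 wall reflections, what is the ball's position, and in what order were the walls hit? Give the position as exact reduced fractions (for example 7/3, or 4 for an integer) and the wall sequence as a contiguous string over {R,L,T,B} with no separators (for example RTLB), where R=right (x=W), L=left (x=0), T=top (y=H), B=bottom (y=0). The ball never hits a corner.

Final position: (6,4)
Wall sequence: TRBLTBR

1. t=3/2 → T at (11/2,7); v=(1,-2)
2. t=1/2 → R at (6,6); v=(-1,-2)
3. t=3 → B at (3,0); v=(-1,2)
4. t=3 → L at (0,6); v=(1,2)
5. t=1/2 → T at (1/2,7); v=(1,-2)
6. t=7/2 → B at (4,0); v=(1,2)
7. t=2 → R at (6,4); v=(-1,2)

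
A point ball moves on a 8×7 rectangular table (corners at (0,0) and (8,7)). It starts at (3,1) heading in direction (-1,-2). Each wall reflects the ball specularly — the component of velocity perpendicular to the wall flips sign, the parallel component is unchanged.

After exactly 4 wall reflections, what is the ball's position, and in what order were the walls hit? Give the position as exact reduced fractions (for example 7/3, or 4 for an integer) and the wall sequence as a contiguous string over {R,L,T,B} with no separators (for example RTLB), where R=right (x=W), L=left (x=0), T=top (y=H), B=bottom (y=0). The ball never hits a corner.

Final position: (9/2,0)
Wall sequence: BLTB

1. t=1/2 → B at (5/2,0); v=(-1,2)
2. t=5/2 → L at (0,5); v=(1,2)
3. t=1 → T at (1,7); v=(1,-2)
4. t=7/2 → B at (9/2,0); v=(1,2)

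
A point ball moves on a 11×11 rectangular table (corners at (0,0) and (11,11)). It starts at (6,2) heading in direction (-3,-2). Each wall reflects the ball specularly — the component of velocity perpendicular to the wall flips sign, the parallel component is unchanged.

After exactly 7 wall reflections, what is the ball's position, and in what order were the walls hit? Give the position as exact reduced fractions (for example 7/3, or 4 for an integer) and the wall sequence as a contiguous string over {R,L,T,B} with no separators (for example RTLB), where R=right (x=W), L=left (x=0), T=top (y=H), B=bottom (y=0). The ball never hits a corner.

1. t=1 → B at (3,0); v=(-3,2)
2. t=1 → L at (0,2); v=(3,2)
3. t=11/3 → R at (11,28/3); v=(-3,2)
4. t=5/6 → T at (17/2,11); v=(-3,-2)
5. t=17/6 → L at (0,16/3); v=(3,-2)
6. t=8/3 → B at (8,0); v=(3,2)
7. t=1 → R at (11,2); v=(-3,2)

Final position: (11,2)
Wall sequence: BLRTLBR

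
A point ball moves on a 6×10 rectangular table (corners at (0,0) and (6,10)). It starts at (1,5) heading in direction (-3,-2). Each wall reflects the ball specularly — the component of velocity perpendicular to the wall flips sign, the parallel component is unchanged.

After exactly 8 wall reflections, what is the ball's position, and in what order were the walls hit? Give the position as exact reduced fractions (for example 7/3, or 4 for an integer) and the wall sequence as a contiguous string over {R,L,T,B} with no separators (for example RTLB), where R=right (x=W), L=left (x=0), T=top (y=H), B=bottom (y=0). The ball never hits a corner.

1. t=1/3 → L at (0,13/3); v=(3,-2)
2. t=2 → R at (6,1/3); v=(-3,-2)
3. t=1/6 → B at (11/2,0); v=(-3,2)
4. t=11/6 → L at (0,11/3); v=(3,2)
5. t=2 → R at (6,23/3); v=(-3,2)
6. t=7/6 → T at (5/2,10); v=(-3,-2)
7. t=5/6 → L at (0,25/3); v=(3,-2)
8. t=2 → R at (6,13/3); v=(-3,-2)

Final position: (6,13/3)
Wall sequence: LRBLRTLR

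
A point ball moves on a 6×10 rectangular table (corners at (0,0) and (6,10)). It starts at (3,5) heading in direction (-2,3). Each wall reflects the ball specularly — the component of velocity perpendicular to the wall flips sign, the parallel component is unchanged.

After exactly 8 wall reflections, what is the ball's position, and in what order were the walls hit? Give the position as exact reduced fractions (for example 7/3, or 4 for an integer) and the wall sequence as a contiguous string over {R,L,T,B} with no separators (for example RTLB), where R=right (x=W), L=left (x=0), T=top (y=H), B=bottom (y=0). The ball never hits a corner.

1. t=3/2 → L at (0,19/2); v=(2,3)
2. t=1/6 → T at (1/3,10); v=(2,-3)
3. t=17/6 → R at (6,3/2); v=(-2,-3)
4. t=1/2 → B at (5,0); v=(-2,3)
5. t=5/2 → L at (0,15/2); v=(2,3)
6. t=5/6 → T at (5/3,10); v=(2,-3)
7. t=13/6 → R at (6,7/2); v=(-2,-3)
8. t=7/6 → B at (11/3,0); v=(-2,3)

Final position: (11/3,0)
Wall sequence: LTRBLTRB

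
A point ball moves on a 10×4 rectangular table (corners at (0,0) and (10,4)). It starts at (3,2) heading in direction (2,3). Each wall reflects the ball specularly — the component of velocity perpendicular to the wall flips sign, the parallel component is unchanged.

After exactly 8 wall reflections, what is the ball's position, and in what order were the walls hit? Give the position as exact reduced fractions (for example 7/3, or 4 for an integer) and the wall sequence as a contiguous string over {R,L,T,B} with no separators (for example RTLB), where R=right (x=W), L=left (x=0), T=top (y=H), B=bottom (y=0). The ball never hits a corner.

Final position: (0,7/2)
Wall sequence: TBTRBTBL

1. t=2/3 → T at (13/3,4); v=(2,-3)
2. t=4/3 → B at (7,0); v=(2,3)
3. t=4/3 → T at (29/3,4); v=(2,-3)
4. t=1/6 → R at (10,7/2); v=(-2,-3)
5. t=7/6 → B at (23/3,0); v=(-2,3)
6. t=4/3 → T at (5,4); v=(-2,-3)
7. t=4/3 → B at (7/3,0); v=(-2,3)
8. t=7/6 → L at (0,7/2); v=(2,3)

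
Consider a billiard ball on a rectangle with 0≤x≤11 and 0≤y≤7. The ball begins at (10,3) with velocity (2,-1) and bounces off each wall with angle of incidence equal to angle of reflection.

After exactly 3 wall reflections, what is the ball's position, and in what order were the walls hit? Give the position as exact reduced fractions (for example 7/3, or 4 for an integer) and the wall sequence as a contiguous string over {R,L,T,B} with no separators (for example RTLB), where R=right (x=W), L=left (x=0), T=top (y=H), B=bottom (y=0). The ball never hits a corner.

1. t=1/2 → R at (11,5/2); v=(-2,-1)
2. t=5/2 → B at (6,0); v=(-2,1)
3. t=3 → L at (0,3); v=(2,1)

Final position: (0,3)
Wall sequence: RBL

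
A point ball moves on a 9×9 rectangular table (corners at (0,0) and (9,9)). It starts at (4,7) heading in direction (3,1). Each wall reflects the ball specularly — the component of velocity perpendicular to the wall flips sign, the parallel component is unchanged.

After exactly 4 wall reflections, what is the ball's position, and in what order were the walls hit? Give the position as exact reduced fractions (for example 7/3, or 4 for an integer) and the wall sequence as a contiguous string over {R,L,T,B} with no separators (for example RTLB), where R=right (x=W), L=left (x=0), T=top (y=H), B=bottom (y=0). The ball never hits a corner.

1. t=5/3 → R at (9,26/3); v=(-3,1)
2. t=1/3 → T at (8,9); v=(-3,-1)
3. t=8/3 → L at (0,19/3); v=(3,-1)
4. t=3 → R at (9,10/3); v=(-3,-1)

Final position: (9,10/3)
Wall sequence: RTLR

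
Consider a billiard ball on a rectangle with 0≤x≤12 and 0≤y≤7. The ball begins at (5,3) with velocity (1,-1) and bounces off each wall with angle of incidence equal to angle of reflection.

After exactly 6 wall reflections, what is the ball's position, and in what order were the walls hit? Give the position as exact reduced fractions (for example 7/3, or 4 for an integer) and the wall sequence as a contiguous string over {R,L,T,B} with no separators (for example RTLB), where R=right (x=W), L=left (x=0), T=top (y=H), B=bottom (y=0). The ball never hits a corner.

Final position: (5,7)
Wall sequence: BRTBLT

1. t=3 → B at (8,0); v=(1,1)
2. t=4 → R at (12,4); v=(-1,1)
3. t=3 → T at (9,7); v=(-1,-1)
4. t=7 → B at (2,0); v=(-1,1)
5. t=2 → L at (0,2); v=(1,1)
6. t=5 → T at (5,7); v=(1,-1)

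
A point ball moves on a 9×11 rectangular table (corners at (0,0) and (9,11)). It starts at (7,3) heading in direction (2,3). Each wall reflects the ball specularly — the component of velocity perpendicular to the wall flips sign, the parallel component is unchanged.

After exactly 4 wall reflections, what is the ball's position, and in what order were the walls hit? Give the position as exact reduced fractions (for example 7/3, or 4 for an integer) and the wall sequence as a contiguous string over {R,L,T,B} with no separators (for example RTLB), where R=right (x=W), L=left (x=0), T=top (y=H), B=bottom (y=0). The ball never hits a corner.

Final position: (5/3,0)
Wall sequence: RTLB

1. t=1 → R at (9,6); v=(-2,3)
2. t=5/3 → T at (17/3,11); v=(-2,-3)
3. t=17/6 → L at (0,5/2); v=(2,-3)
4. t=5/6 → B at (5/3,0); v=(2,3)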